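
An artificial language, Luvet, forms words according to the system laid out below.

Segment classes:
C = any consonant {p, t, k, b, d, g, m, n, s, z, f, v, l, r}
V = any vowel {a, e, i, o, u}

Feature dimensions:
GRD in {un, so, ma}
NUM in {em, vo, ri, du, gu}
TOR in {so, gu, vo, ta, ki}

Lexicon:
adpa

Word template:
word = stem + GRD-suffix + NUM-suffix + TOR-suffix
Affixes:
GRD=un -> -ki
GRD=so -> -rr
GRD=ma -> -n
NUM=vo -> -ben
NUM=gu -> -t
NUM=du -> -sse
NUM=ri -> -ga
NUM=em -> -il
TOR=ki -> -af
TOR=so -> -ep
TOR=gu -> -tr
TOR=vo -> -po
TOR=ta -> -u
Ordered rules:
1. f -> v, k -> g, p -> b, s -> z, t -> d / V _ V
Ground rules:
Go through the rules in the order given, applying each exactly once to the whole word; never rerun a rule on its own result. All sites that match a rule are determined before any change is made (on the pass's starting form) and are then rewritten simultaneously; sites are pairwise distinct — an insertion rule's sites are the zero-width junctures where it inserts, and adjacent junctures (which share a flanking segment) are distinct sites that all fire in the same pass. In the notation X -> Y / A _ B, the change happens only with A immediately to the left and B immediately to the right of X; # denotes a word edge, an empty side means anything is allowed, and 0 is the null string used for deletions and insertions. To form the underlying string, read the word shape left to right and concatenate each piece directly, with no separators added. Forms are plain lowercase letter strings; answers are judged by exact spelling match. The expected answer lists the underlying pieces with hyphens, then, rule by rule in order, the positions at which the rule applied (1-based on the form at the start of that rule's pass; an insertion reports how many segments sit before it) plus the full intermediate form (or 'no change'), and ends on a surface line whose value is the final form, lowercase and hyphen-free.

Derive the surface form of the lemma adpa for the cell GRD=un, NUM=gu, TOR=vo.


underlying: adpa-ki-t-po
1. f -> v, k -> g, p -> b, s -> z, t -> d / V _ V: fires at position(s) 5: adpagitpo
surface: adpagitpo


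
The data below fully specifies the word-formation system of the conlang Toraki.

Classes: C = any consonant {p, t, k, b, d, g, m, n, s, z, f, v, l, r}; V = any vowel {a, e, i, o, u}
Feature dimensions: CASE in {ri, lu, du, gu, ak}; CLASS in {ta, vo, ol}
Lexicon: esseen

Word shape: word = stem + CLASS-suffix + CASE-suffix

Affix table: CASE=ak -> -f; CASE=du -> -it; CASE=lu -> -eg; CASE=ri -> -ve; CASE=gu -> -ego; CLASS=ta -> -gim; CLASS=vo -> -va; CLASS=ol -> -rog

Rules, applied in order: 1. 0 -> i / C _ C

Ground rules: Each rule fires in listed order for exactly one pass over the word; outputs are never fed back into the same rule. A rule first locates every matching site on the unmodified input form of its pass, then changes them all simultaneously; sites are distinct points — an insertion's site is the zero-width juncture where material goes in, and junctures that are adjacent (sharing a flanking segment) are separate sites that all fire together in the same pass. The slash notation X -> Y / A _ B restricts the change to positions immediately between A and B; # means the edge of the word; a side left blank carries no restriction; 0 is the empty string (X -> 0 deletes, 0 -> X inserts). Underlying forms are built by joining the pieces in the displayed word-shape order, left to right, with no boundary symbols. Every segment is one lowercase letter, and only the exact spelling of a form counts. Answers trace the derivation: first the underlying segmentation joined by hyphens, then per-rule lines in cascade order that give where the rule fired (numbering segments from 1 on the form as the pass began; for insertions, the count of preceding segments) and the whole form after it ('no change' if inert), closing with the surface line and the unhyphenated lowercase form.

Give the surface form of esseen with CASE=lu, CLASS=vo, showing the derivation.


underlying: esseen-va-eg
1. 0 -> i / C _ C: inserts after position(s) 2, 6: esiseenivaeg
surface: esiseenivaeg


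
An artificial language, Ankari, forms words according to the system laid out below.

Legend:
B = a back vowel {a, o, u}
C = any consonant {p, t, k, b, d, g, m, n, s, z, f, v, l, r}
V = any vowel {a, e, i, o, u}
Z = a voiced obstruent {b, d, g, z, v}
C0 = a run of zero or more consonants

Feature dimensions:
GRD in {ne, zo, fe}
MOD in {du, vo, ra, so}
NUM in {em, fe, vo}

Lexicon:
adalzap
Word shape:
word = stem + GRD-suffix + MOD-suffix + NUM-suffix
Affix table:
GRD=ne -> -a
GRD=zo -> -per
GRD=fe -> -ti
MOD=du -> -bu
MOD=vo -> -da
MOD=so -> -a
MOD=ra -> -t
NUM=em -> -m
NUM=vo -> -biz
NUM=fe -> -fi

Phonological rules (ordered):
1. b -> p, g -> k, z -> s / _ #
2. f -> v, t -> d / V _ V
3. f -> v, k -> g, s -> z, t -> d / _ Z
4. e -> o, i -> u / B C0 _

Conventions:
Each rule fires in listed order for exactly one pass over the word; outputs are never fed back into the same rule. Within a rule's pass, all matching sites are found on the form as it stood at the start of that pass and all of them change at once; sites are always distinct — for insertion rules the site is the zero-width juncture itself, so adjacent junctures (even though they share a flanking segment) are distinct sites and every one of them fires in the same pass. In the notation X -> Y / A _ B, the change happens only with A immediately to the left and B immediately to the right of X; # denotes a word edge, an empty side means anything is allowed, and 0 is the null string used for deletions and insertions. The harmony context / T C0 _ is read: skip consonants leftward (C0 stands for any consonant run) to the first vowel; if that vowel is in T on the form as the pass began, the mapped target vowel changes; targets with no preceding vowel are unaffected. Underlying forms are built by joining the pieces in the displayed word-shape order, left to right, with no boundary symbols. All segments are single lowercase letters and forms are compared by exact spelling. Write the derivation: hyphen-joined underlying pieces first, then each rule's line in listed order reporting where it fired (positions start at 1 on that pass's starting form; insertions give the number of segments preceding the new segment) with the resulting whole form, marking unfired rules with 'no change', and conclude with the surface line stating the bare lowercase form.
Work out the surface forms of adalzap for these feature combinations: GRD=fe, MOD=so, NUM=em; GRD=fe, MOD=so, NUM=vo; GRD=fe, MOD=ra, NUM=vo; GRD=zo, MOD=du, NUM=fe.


cell GRD=fe, MOD=so, NUM=em:
underlying: adalzap-ti-a-m
1. b -> p, g -> k, z -> s / _ #: no change
2. f -> v, t -> d / V _ V: no change
3. f -> v, k -> g, s -> z, t -> d / _ Z: no change
4. e -> o, i -> u / B C0 _: fires at position(s) 9: adalzaptuam
surface: adalzaptuam

cell GRD=fe, MOD=so, NUM=vo:
underlying: adalzap-ti-a-biz
1. b -> p, g -> k, z -> s / _ #: fires at position(s) 13: adalzaptiabis
2. f -> v, t -> d / V _ V: no change
3. f -> v, k -> g, s -> z, t -> d / _ Z: no change
4. e -> o, i -> u / B C0 _: fires at position(s) 9, 12: adalzaptuabus
surface: adalzaptuabus

cell GRD=fe, MOD=ra, NUM=vo:
underlying: adalzap-ti-t-biz
1. b -> p, g -> k, z -> s / _ #: fires at position(s) 13: adalzaptitbis
2. f -> v, t -> d / V _ V: no change
3. f -> v, k -> g, s -> z, t -> d / _ Z: fires at position(s) 10: adalzaptidbis
4. e -> o, i -> u / B C0 _: fires at position(s) 9: adalzaptudbis
surface: adalzaptudbis

cell GRD=zo, MOD=du, NUM=fe:
underlying: adalzap-per-bu-fi
1. b -> p, g -> k, z -> s / _ #: no change
2. f -> v, t -> d / V _ V: fires at position(s) 13: adalzapperbuvi
3. f -> v, k -> g, s -> z, t -> d / _ Z: no change
4. e -> o, i -> u / B C0 _: fires at position(s) 9, 14: adalzapporbuvu
surface: adalzapporbuvu


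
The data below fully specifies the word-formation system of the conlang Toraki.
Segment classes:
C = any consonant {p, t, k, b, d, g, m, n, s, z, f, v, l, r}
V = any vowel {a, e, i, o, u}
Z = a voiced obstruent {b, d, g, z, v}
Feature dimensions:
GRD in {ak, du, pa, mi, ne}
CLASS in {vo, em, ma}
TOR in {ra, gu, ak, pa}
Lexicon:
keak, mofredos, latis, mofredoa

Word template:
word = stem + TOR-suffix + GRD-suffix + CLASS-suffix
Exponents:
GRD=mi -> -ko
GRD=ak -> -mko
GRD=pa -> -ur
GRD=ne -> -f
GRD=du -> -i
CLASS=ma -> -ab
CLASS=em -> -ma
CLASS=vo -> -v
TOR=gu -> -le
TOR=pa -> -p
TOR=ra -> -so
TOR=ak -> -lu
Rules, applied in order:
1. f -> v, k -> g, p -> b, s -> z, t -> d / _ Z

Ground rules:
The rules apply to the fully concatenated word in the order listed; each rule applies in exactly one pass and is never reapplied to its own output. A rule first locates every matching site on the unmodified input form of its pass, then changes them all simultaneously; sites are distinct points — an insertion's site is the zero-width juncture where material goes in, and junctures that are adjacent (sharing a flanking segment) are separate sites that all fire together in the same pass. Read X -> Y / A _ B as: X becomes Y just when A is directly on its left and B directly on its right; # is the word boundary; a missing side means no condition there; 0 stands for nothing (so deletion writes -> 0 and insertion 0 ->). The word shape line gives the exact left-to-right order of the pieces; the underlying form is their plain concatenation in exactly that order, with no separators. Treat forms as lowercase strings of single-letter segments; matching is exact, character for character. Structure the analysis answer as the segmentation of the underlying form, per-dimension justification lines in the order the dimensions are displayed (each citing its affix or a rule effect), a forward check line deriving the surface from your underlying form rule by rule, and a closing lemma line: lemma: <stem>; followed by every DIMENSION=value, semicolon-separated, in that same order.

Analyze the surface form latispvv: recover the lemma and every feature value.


underlying: latis-p-f-v
GRD=ne - signalled by the affix -f
CLASS=vo - signalled by the affix -v
TOR=pa - signalled by the affix -p
check: latispfv -> latispvv
lemma: latis; GRD=ne; CLASS=vo; TOR=pa


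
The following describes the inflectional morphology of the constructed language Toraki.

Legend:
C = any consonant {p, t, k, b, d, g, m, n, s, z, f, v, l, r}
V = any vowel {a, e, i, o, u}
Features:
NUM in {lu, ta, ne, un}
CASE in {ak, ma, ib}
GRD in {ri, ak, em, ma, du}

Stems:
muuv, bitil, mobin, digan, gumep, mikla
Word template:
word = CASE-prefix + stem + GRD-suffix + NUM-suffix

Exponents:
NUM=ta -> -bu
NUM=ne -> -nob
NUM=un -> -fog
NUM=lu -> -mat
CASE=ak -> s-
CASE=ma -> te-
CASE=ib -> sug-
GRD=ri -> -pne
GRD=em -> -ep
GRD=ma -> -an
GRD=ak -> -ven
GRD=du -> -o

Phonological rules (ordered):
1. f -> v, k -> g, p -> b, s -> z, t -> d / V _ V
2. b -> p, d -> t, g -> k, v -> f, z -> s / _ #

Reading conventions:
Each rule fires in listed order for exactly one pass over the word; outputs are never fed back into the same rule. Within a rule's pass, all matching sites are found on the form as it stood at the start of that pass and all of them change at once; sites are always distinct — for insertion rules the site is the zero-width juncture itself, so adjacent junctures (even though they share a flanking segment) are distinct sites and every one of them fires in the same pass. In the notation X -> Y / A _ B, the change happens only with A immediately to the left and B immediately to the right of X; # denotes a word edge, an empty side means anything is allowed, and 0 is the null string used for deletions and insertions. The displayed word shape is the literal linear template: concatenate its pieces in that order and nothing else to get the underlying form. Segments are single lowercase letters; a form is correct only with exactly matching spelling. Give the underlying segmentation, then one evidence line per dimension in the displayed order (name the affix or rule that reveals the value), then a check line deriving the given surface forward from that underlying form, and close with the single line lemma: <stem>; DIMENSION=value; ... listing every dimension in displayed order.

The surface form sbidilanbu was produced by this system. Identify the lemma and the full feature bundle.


underlying: s-bitil-an-bu
NUM=ta - signalled by the affix -bu
CASE=ak - signalled by the affix s-
GRD=ma - signalled by the affix -an
check: sbitilanbu -> sbidilanbu -> sbidilanbu
lemma: bitil; NUM=ta; CASE=ak; GRD=ma


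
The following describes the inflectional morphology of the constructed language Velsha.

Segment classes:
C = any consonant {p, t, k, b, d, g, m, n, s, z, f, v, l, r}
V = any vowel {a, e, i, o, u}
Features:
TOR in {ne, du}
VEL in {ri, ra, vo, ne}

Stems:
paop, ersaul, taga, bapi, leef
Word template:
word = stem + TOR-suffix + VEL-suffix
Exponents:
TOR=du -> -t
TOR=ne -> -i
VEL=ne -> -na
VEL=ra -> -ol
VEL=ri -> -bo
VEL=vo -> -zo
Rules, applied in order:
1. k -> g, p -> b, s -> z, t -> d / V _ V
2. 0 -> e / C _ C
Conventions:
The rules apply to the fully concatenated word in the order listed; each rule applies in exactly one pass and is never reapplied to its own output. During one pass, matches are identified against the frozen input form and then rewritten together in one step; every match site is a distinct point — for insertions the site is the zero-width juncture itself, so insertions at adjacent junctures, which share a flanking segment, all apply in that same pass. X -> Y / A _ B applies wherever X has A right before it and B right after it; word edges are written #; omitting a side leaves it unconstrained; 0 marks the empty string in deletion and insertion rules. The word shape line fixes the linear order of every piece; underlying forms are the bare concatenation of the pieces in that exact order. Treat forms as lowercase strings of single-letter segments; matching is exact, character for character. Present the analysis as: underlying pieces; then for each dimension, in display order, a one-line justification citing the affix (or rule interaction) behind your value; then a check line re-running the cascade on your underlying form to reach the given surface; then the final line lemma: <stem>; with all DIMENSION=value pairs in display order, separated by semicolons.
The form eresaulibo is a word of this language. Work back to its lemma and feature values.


underlying: ersaul-i-bo
TOR=ne - signalled by the affix -i
VEL=ri - signalled by the affix -bo
check: ersaulibo -> ersaulibo -> eresaulibo
lemma: ersaul; TOR=ne; VEL=ri


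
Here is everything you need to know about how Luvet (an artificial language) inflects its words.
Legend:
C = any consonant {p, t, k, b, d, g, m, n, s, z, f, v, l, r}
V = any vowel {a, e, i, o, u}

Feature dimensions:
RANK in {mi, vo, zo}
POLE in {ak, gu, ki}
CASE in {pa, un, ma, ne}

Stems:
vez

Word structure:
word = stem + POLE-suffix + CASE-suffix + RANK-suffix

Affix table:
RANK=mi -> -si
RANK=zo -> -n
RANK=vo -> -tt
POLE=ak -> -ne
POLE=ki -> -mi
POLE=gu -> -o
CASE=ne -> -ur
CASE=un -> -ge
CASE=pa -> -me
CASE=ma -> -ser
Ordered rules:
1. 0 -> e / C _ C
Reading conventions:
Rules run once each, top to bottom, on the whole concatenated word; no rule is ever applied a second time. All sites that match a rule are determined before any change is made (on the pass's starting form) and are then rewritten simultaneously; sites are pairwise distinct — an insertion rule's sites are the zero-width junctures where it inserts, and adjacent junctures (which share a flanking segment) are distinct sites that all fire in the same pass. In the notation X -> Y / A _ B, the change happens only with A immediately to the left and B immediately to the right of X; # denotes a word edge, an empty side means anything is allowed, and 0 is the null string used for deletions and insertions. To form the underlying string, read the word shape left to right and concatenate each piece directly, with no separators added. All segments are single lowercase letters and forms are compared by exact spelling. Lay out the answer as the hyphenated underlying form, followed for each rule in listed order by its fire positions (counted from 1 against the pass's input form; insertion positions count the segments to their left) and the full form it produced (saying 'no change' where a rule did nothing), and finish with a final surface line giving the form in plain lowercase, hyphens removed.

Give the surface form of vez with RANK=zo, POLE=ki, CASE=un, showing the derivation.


underlying: vez-mi-ge-n
1. 0 -> e / C _ C: inserts after position(s) 3: vezemigen
surface: vezemigen


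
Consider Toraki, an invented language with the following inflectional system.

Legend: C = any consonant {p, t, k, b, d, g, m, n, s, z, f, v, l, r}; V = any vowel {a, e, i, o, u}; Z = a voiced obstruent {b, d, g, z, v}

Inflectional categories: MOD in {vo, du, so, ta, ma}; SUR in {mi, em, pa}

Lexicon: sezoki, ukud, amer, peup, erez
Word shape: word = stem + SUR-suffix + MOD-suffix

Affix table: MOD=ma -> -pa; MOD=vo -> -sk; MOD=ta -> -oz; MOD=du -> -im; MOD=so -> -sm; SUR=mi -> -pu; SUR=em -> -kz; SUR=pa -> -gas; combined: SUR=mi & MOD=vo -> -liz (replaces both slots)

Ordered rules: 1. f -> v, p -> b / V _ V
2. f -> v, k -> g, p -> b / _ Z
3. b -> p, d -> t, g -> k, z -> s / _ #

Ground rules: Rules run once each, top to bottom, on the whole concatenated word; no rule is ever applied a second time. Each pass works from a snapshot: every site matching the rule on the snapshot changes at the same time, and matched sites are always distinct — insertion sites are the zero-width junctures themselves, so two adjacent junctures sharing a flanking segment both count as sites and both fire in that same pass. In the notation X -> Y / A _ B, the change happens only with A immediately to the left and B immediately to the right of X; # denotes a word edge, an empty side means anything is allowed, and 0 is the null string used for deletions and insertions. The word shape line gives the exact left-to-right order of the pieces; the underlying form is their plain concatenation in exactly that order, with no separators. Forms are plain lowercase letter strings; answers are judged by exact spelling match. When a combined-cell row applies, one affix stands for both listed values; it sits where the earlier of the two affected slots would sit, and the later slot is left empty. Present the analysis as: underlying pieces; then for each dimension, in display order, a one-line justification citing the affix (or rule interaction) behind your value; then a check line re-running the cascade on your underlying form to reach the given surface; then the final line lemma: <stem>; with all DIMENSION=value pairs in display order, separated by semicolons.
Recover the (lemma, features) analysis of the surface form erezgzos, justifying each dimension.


underlying: erez-kz-oz
MOD=ta - signalled by the affix -oz
SUR=em - signalled by the affix -kz
check: erezkzoz -> erezkzoz -> erezgzoz -> erezgzos
lemma: erez; MOD=ta; SUR=em


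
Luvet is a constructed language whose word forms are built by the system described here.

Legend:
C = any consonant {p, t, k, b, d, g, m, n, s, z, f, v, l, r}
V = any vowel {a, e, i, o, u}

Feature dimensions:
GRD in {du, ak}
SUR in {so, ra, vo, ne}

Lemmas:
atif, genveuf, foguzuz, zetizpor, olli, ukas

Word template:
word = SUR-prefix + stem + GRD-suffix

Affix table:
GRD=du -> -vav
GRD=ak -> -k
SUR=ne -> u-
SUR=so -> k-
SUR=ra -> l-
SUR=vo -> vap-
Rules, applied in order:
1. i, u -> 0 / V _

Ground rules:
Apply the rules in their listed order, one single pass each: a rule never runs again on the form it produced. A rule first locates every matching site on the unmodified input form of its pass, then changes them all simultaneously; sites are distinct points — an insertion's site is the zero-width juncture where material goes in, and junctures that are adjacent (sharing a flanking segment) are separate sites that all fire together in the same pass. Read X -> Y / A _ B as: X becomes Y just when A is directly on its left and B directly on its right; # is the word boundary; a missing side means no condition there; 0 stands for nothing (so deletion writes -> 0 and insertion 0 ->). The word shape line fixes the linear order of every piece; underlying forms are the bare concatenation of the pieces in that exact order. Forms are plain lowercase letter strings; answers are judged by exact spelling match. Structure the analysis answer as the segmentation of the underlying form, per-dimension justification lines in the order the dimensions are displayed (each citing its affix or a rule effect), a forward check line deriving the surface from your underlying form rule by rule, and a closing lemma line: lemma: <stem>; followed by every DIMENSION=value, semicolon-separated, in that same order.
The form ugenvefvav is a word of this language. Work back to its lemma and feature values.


underlying: u-genveuf-vav
GRD=du - signalled by the affix -vav
SUR=ne - signalled by the affix u-
check: ugenveufvav -> ugenvefvav
lemma: genveuf; GRD=du; SUR=ne


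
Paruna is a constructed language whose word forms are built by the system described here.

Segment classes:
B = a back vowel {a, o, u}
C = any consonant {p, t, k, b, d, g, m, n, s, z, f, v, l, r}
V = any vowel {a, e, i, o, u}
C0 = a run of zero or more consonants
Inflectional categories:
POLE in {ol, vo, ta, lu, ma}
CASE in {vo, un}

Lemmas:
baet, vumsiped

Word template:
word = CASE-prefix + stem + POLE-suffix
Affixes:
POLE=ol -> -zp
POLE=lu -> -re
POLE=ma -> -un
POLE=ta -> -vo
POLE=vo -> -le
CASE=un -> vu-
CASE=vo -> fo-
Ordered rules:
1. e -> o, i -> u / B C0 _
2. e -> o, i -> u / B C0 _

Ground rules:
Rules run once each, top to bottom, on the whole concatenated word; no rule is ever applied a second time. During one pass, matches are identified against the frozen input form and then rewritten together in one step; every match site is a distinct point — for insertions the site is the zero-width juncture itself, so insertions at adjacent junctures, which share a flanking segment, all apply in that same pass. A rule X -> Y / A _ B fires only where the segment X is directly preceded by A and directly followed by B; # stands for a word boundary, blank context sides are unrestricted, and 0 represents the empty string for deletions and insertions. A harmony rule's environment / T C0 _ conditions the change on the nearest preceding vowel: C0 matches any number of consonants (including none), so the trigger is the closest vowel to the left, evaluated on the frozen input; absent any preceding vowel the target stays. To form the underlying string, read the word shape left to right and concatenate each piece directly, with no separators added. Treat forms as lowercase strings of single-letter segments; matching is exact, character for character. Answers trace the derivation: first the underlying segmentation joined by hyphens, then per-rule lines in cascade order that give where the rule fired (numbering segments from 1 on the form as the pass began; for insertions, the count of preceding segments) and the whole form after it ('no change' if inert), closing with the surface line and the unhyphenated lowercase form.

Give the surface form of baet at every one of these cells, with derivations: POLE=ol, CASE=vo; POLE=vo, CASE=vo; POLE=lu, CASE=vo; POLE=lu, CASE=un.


cell POLE=ol, CASE=vo:
underlying: fo-baet-zp
1. e -> o, i -> u / B C0 _: fires at position(s) 5: fobaotzp
2. e -> o, i -> u / B C0 _: no change
surface: fobaotzp

cell POLE=vo, CASE=vo:
underlying: fo-baet-le
1. e -> o, i -> u / B C0 _: fires at position(s) 5: fobaotle
2. e -> o, i -> u / B C0 _: fires at position(s) 8: fobaotlo
surface: fobaotlo

cell POLE=lu, CASE=vo:
underlying: fo-baet-re
1. e -> o, i -> u / B C0 _: fires at position(s) 5: fobaotre
2. e -> o, i -> u / B C0 _: fires at position(s) 8: fobaotro
surface: fobaotro

cell POLE=lu, CASE=un:
underlying: vu-baet-re
1. e -> o, i -> u / B C0 _: fires at position(s) 5: vubaotre
2. e -> o, i -> u / B C0 _: fires at position(s) 8: vubaotro
surface: vubaotro


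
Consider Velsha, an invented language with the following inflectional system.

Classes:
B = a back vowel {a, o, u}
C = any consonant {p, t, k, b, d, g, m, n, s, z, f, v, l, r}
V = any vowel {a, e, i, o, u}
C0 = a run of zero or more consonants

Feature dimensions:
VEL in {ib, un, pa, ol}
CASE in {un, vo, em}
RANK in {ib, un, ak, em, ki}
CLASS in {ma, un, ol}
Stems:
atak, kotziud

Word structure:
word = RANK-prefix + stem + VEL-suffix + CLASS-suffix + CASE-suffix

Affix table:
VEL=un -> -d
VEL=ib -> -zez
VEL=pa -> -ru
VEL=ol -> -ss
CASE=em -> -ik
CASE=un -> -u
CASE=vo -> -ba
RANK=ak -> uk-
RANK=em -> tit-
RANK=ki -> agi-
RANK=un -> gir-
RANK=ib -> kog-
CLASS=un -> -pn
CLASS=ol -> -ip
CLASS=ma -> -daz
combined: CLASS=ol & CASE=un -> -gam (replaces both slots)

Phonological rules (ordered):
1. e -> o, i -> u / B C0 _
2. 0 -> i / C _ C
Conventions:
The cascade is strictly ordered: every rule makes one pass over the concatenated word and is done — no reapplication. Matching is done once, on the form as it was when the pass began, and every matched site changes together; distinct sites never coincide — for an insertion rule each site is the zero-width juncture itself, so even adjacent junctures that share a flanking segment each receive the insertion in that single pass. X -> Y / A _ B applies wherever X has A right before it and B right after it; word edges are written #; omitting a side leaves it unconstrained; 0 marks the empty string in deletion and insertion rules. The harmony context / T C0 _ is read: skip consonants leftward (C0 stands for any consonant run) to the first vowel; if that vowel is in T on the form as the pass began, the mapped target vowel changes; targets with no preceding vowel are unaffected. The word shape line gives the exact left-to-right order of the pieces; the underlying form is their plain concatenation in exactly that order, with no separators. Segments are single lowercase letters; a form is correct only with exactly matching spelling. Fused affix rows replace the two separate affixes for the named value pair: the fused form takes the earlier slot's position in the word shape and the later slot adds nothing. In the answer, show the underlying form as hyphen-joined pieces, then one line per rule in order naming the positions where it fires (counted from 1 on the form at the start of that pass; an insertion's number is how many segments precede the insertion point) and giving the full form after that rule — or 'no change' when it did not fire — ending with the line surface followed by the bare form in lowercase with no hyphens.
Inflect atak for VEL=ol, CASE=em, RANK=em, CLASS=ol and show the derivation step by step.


underlying: tit-atak-ss-ip-ik
1. e -> o, i -> u / B C0 _: fires at position(s) 10: titatakssupik
2. 0 -> i / C _ C: inserts after position(s) 7, 8: titatakisisupik
surface: titatakisisupik


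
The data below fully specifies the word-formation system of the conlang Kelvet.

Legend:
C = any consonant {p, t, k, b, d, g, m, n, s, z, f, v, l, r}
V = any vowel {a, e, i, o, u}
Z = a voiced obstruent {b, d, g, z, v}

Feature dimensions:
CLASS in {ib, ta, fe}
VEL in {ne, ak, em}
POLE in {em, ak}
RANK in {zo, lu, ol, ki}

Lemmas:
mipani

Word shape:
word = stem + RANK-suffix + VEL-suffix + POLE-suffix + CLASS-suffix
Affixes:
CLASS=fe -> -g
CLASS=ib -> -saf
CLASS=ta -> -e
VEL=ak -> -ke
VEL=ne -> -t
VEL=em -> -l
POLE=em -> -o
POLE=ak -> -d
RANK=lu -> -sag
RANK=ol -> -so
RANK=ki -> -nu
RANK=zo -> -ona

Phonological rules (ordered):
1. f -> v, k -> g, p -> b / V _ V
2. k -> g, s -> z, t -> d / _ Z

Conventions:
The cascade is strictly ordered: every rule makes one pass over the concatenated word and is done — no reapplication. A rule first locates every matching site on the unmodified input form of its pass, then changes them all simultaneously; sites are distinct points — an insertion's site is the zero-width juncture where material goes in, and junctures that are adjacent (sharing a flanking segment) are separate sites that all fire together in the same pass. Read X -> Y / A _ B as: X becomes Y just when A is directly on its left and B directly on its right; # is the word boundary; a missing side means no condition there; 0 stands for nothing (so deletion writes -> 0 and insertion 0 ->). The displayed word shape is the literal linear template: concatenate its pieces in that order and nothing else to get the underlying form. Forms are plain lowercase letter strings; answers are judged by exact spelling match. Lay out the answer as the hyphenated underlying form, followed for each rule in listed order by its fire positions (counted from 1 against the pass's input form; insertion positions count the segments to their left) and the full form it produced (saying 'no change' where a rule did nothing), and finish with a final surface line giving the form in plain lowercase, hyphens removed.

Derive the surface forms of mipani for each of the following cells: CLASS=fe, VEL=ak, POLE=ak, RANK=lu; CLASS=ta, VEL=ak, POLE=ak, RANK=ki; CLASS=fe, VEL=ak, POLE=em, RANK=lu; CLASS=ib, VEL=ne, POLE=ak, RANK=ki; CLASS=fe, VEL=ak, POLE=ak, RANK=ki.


cell CLASS=fe, VEL=ak, POLE=ak, RANK=lu:
underlying: mipani-sag-ke-d-g
1. f -> v, k -> g, p -> b / V _ V: fires at position(s) 3: mibanisagkedg
2. k -> g, s -> z, t -> d / _ Z: no change
surface: mibanisagkedg

cell CLASS=ta, VEL=ak, POLE=ak, RANK=ki:
underlying: mipani-nu-ke-d-e
1. f -> v, k -> g, p -> b / V _ V: fires at position(s) 3, 9: mibaninugede
2. k -> g, s -> z, t -> d / _ Z: no change
surface: mibaninugede

cell CLASS=fe, VEL=ak, POLE=em, RANK=lu:
underlying: mipani-sag-ke-o-g
1. f -> v, k -> g, p -> b / V _ V: fires at position(s) 3: mibanisagkeog
2. k -> g, s -> z, t -> d / _ Z: no change
surface: mibanisagkeog

cell CLASS=ib, VEL=ne, POLE=ak, RANK=ki:
underlying: mipani-nu-t-d-saf
1. f -> v, k -> g, p -> b / V _ V: fires at position(s) 3: mibaninutdsaf
2. k -> g, s -> z, t -> d / _ Z: fires at position(s) 9: mibaninuddsaf
surface: mibaninuddsaf

cell CLASS=fe, VEL=ak, POLE=ak, RANK=ki:
underlying: mipani-nu-ke-d-g
1. f -> v, k -> g, p -> b / V _ V: fires at position(s) 3, 9: mibaninugedg
2. k -> g, s -> z, t -> d / _ Z: no change
surface: mibaninugedg


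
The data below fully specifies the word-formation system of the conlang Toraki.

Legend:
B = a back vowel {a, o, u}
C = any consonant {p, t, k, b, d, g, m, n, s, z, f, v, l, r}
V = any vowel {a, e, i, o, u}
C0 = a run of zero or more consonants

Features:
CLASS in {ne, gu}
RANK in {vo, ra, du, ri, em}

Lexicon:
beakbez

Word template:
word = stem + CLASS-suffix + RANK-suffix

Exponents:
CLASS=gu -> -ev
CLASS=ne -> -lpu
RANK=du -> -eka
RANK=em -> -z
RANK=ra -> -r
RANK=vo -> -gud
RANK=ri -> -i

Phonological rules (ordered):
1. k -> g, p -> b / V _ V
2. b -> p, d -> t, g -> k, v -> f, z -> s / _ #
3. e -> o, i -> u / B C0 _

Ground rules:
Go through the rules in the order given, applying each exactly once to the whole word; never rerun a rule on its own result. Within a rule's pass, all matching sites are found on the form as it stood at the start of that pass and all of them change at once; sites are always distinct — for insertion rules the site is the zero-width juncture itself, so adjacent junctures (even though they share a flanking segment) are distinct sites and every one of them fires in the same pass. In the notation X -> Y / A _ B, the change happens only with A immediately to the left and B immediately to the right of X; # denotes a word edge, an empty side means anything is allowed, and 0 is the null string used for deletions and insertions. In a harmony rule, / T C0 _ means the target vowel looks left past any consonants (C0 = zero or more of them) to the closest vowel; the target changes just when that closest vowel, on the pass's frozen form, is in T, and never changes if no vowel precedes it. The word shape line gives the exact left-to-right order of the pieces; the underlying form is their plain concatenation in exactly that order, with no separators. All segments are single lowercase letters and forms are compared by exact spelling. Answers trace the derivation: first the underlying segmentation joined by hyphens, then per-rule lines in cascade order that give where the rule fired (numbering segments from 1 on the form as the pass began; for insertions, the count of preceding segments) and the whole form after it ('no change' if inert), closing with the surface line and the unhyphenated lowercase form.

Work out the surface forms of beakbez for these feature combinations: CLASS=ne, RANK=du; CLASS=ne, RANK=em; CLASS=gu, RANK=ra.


cell CLASS=ne, RANK=du:
underlying: beakbez-lpu-eka
1. k -> g, p -> b / V _ V: fires at position(s) 12: beakbezlpuega
2. b -> p, d -> t, g -> k, v -> f, z -> s / _ #: no change
3. e -> o, i -> u / B C0 _: fires at position(s) 6, 11: beakbozlpuoga
surface: beakbozlpuoga

cell CLASS=ne, RANK=em:
underlying: beakbez-lpu-z
1. k -> g, p -> b / V _ V: no change
2. b -> p, d -> t, g -> k, v -> f, z -> s / _ #: fires at position(s) 11: beakbezlpus
3. e -> o, i -> u / B C0 _: fires at position(s) 6: beakbozlpus
surface: beakbozlpus

cell CLASS=gu, RANK=ra:
underlying: beakbez-ev-r
1. k -> g, p -> b / V _ V: no change
2. b -> p, d -> t, g -> k, v -> f, z -> s / _ #: no change
3. e -> o, i -> u / B C0 _: fires at position(s) 6: beakbozevr
surface: beakbozevr


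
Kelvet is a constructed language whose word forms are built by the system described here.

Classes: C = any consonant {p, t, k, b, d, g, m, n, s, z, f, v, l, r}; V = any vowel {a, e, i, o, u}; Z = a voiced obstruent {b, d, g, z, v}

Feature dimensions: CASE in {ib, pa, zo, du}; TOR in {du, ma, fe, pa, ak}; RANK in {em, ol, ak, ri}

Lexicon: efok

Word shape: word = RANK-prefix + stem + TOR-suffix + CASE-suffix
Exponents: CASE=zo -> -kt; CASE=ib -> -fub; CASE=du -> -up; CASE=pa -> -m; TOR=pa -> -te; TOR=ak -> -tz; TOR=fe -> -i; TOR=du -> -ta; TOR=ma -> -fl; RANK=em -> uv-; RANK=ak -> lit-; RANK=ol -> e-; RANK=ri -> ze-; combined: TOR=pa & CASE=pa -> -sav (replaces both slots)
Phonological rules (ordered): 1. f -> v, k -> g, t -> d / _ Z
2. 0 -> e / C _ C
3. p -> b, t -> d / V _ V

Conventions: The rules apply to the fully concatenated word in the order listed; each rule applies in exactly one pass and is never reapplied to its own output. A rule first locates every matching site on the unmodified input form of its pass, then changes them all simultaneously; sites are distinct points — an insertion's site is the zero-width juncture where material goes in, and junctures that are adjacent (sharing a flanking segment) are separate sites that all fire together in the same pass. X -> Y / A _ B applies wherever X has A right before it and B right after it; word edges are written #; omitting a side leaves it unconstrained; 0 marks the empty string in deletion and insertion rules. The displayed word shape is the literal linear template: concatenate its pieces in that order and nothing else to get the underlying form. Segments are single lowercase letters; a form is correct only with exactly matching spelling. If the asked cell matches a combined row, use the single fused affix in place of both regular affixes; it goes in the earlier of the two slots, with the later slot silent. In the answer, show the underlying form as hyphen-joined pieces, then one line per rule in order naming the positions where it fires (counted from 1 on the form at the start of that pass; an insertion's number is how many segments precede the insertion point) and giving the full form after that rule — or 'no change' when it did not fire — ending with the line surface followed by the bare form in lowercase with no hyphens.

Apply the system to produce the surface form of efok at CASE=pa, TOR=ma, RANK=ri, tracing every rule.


underlying: ze-efok-fl-m
1. f -> v, k -> g, t -> d / _ Z: no change
2. 0 -> e / C _ C: inserts after position(s) 6, 7, 8: zeefokefelem
3. p -> b, t -> d / V _ V: no change
surface: zeefokefelem


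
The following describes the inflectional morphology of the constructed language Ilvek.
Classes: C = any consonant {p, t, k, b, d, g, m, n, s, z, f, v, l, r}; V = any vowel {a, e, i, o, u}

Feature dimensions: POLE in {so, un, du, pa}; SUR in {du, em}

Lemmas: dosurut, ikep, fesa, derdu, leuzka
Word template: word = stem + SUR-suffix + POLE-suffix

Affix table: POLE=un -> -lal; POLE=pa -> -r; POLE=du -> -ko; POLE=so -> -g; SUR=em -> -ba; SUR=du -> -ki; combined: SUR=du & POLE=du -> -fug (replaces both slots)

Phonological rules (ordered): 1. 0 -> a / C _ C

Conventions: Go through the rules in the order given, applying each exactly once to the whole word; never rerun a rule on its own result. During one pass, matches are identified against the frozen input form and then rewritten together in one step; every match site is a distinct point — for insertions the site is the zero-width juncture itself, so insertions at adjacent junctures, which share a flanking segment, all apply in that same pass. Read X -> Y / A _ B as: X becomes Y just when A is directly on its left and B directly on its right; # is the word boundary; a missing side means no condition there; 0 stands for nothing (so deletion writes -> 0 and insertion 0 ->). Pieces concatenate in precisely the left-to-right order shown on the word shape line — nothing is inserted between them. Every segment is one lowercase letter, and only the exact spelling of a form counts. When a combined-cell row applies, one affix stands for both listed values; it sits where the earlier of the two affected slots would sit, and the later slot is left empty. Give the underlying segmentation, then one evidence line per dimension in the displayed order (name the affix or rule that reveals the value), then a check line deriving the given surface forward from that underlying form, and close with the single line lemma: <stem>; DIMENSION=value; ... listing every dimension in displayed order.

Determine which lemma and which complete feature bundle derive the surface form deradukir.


underlying: derdu-ki-r
POLE=pa - signalled by the affix -r
SUR=du - signalled by the affix -ki
check: derdukir -> deradukir
lemma: derdu; POLE=pa; SUR=du


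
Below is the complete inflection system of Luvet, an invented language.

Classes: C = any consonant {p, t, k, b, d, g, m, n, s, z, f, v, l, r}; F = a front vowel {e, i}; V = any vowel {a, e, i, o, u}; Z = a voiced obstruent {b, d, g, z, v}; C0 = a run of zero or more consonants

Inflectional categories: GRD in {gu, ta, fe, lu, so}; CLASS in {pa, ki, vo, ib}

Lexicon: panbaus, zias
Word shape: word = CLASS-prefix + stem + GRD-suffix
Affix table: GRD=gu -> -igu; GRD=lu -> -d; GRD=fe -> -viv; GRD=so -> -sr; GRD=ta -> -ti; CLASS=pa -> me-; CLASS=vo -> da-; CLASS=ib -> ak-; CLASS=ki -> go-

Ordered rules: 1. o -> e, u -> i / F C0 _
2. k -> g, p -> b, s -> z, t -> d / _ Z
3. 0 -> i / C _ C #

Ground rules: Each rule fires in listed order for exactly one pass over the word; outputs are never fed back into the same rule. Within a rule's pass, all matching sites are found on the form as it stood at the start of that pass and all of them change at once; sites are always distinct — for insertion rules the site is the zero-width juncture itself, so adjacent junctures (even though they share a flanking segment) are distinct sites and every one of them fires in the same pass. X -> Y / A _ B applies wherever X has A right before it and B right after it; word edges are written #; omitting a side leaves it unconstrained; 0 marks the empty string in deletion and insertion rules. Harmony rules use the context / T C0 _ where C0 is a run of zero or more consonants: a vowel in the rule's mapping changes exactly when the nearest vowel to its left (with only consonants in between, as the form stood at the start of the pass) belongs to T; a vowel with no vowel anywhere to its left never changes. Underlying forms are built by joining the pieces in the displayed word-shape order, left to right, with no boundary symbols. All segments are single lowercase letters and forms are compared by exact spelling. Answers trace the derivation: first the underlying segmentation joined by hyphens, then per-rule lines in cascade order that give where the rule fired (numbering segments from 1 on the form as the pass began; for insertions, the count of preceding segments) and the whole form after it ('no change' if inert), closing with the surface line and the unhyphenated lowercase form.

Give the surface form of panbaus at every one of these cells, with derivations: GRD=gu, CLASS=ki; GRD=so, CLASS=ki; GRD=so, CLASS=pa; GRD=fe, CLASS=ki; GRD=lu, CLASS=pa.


cell GRD=gu, CLASS=ki:
underlying: go-panbaus-igu
1. o -> e, u -> i / F C0 _: fires at position(s) 12: gopanbausigi
2. k -> g, p -> b, s -> z, t -> d / _ Z: no change
3. 0 -> i / C _ C #: no change
surface: gopanbausigi

cell GRD=so, CLASS=ki:
underlying: go-panbaus-sr
1. o -> e, u -> i / F C0 _: no change
2. k -> g, p -> b, s -> z, t -> d / _ Z: no change
3. 0 -> i / C _ C #: inserts after position(s) 10: gopanbaussir
surface: gopanbaussir

cell GRD=so, CLASS=pa:
underlying: me-panbaus-sr
1. o -> e, u -> i / F C0 _: no change
2. k -> g, p -> b, s -> z, t -> d / _ Z: no change
3. 0 -> i / C _ C #: inserts after position(s) 10: mepanbaussir
surface: mepanbaussir

cell GRD=fe, CLASS=ki:
underlying: go-panbaus-viv
1. o -> e, u -> i / F C0 _: no change
2. k -> g, p -> b, s -> z, t -> d / _ Z: fires at position(s) 9: gopanbauzviv
3. 0 -> i / C _ C #: no change
surface: gopanbauzviv

cell GRD=lu, CLASS=pa:
underlying: me-panbaus-d
1. o -> e, u -> i / F C0 _: no change
2. k -> g, p -> b, s -> z, t -> d / _ Z: fires at position(s) 9: mepanbauzd
3. 0 -> i / C _ C #: inserts after position(s) 9: mepanbauzid
surface: mepanbauzid
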